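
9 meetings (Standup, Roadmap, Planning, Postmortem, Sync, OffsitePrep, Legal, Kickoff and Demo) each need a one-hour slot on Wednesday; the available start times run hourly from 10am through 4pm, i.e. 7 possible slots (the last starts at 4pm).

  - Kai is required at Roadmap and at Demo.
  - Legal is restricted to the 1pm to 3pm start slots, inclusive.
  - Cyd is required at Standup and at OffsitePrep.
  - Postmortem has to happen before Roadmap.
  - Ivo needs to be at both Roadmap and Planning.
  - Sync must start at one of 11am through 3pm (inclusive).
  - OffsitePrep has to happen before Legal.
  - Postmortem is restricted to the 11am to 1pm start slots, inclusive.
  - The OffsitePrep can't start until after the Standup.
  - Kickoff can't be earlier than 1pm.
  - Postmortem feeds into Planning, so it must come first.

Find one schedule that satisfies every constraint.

Planning -> 1pm; Standup -> 10am; Legal -> 1pm; OffsitePrep -> 11am; Roadmap -> 12pm; Kickoff -> 1pm; Sync -> 11am; Postmortem -> 11am; Demo -> 10am

Checking: OffsitePrep(11am) before Legal(1pm); Standup(10am) before OffsitePrep(11am); Postmortem(11am) before Planning(1pm); Postmortem(11am) before Roadmap(12pm); Roadmap(12pm) != Demo(10am); Roadmap(12pm) != Planning(1pm); Standup(10am) != OffsitePrep(11am); Postmortem=11am in [11am,1pm]; Kickoff=1pm in [1pm,4pm]; Sync=11am in [11am,3pm]; Legal=1pm in [1pm,3pm].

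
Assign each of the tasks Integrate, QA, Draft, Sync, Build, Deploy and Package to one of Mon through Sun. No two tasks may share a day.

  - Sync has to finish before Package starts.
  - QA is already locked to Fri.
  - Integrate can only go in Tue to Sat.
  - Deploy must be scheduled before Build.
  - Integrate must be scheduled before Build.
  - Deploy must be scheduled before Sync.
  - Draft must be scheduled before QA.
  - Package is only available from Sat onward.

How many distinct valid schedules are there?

23

Splitting on Integrate: it can be Tue (9), Wed (8), Thu (6). Listing each branch's schedules as (QA, Draft, Sync, Build, Deploy, Package):
Integrate=Tue: (Fri,Mon,Thu,Sat,Wed,Sun) (Fri,Mon,Thu,Sun,Wed,Sat) (Fri,Mon,Sat,Thu,Wed,Sun) (Fri,Wed,Thu,Sat,Mon,Sun) (Fri,Wed,Thu,Sun,Mon,Sat) (Fri,Wed,Sat,Thu,Mon,Sun) (Fri,Thu,Wed,Sat,Mon,Sun) (Fri,Thu,Wed,Sun,Mon,Sat) (Fri,Thu,Sat,Wed,Mon,Sun) — 9.
Integrate=Wed: (Fri,Mon,Thu,Sat,Tue,Sun) (Fri,Mon,Thu,Sun,Tue,Sat) (Fri,Mon,Sat,Thu,Tue,Sun) (Fri,Tue,Thu,Sat,Mon,Sun) (Fri,Tue,Thu,Sun,Mon,Sat) (Fri,Tue,Sat,Thu,Mon,Sun) (Fri,Thu,Tue,Sat,Mon,Sun) (Fri,Thu,Tue,Sun,Mon,Sat) — 8.
Integrate=Thu: (Fri,Mon,Wed,Sat,Tue,Sun) (Fri,Mon,Wed,Sun,Tue,Sat) (Fri,Tue,Wed,Sat,Mon,Sun) (Fri,Tue,Wed,Sun,Mon,Sat) (Fri,Wed,Tue,Sat,Mon,Sun) (Fri,Wed,Tue,Sun,Mon,Sat) — 6.
Summing: 9 + 8 + 6 = 23.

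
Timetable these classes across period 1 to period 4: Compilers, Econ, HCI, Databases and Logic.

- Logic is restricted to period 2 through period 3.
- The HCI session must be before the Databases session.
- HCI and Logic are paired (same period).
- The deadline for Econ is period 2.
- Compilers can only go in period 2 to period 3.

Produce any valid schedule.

HCI=period 2, Econ=period 1, Databases=period 3, Logic=period 2, Compilers=period 2

Checking: HCI(period 2) before Databases(period 3); HCI = Logic = period 2; Logic=period 2 in [period 2,period 3]; Compilers=period 2 in [period 2,period 3]; Econ=period 1 in [period 1,period 2].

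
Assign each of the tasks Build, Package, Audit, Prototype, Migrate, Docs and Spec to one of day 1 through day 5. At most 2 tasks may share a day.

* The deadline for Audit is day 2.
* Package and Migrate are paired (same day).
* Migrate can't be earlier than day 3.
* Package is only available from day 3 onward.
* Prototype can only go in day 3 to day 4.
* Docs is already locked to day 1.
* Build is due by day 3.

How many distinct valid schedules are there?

53

Splitting on Build: it can be day 1 (12), day 2 (24), day 3 (17). Listing each branch's schedules as (Package, Audit, Prototype, Migrate, Docs, Spec) by day number:
Build=day 1: (3,2,4,3,1,2) (3,2,4,3,1,4) (3,2,4,3,1,5) (4,2,3,4,1,2) (4,2,3,4,1,3) (4,2,3,4,1,5) (5,2,3,5,1,2) (5,2,3,5,1,3) (5,2,3,5,1,4) (5,2,4,5,1,2) (5,2,4,5,1,3) (5,2,4,5,1,4) — 12.
Build=day 2: (3,1,4,3,1,2) (3,1,4,3,1,4) (3,1,4,3,1,5) (3,2,4,3,1,1) (3,2,4,3,1,4) (3,2,4,3,1,5) (4,1,3,4,1,2) (4,1,3,4,1,3) (4,1,3,4,1,5) (4,2,3,4,1,1) (4,2,3,4,1,3) (4,2,3,4,1,5) (5,1,3,5,1,2) (5,1,3,5,1,3) (5,1,3,5,1,4) (5,1,4,5,1,2) (5,1,4,5,1,3) (5,1,4,5,1,4) (5,2,3,5,1,1) (5,2,3,5,1,3) (5,2,3,5,1,4) (5,2,4,5,1,1) (5,2,4,5,1,3) (5,2,4,5,1,4) — 24.
Build=day 3: (4,1,3,4,1,2) (4,1,3,4,1,5) (4,2,3,4,1,1) (4,2,3,4,1,2) (4,2,3,4,1,5) (5,1,3,5,1,2) (5,1,3,5,1,4) (5,1,4,5,1,2) (5,1,4,5,1,3) (5,1,4,5,1,4) (5,2,3,5,1,1) (5,2,3,5,1,2) (5,2,3,5,1,4) (5,2,4,5,1,1) (5,2,4,5,1,2) (5,2,4,5,1,3) (5,2,4,5,1,4) — 17.
Summing: 12 + 24 + 17 = 53.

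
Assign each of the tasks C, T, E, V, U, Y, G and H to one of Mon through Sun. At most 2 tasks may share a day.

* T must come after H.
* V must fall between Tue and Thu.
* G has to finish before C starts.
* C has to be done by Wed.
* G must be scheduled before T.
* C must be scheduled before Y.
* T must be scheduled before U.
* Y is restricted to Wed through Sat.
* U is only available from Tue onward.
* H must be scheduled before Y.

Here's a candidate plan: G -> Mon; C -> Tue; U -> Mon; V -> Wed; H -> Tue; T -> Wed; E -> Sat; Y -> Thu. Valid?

No — it violates: U is only available from Tue onward

C must be scheduled before Y — holds.
G has to finish before C starts — holds.
T must come after H — holds.
U is only available from Tue onward — violated.
T must be scheduled before U — violated.
H must be scheduled before Y — holds.
G must be scheduled before T — holds.
Y is restricted to Wed through Sat — holds.
V must fall between Tue and Thu — holds.
C has to be done by Wed — holds.
At most 2 tasks may share a day — holds.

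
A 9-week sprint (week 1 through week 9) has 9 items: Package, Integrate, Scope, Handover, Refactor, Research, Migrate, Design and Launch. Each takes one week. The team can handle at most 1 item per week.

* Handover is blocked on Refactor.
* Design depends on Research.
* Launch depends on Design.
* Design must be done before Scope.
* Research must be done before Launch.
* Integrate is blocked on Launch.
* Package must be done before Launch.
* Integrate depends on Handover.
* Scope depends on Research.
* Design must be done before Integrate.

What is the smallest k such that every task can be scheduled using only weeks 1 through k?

9 weeks

The precedence chain requires at least 4 distinct weeks.
With at most 1 per week and 9 tasks, at least 9 weeks are needed.
9 works (last occupied week: week 9): for example Integrate in week 7, Handover in week 6, Design in week 2, Package in week 3, Launch in week 4, Refactor in week 5, Migrate in week 9, Scope in week 8, Research in week 1.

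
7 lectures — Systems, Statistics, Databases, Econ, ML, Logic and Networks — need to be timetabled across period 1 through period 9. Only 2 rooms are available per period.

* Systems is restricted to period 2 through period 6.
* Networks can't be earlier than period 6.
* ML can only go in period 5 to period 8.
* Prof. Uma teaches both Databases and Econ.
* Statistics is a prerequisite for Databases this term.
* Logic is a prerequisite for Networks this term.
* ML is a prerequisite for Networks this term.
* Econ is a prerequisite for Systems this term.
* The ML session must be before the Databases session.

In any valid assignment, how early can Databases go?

Precedence pushes Databases to at least period 6.
Databases at period 6 is achievable: ML in period 5; Logic in period 2; Networks in period 6; Econ in period 1; Statistics in period 1; Databases in period 6; Systems in period 2.

period 6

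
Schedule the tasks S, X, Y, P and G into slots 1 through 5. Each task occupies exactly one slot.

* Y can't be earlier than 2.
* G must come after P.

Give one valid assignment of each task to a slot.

S -> 1; Y -> 2; X -> 1; P -> 1; G -> 2

Checking: P(1) before G(2); Y=2 in [2,5].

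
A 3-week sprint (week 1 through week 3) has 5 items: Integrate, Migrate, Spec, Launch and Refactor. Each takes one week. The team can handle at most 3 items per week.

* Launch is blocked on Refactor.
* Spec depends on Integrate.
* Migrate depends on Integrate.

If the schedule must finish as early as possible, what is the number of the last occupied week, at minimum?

The precedence chain requires at least 2 distinct weeks.
With at most 3 per week and 5 work items, at least 2 weeks are needed.
2 works (last occupied week: week 2): for example Spec -> week 2; Launch -> week 2; Integrate -> week 1; Refactor -> week 1; Migrate -> week 2.

2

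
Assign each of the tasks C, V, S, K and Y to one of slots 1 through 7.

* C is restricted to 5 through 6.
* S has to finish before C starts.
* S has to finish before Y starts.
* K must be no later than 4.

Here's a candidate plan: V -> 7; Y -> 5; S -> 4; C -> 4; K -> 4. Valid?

Invalid. C is restricted to 5 through 6.

C is restricted to 5 through 6 — violated.
S has to finish before Y starts — holds.
S has to finish before C starts — violated.
K must be no later than 4 — holds.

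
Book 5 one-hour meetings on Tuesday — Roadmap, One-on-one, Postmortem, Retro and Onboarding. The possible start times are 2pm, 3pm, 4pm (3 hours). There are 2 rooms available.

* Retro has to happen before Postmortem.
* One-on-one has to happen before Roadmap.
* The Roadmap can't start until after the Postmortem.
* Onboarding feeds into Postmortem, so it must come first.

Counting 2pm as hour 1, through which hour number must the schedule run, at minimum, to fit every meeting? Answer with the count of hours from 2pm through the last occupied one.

3 hours

The precedence chain requires at least 3 distinct hours.
With at most 2 per hour and 5 meetings, at least 3 hours are needed.
3 works (last occupied hour: 4pm): for example One-on-one -> 3pm, Roadmap -> 4pm, Retro -> 2pm, Onboarding -> 2pm, Postmortem -> 3pm.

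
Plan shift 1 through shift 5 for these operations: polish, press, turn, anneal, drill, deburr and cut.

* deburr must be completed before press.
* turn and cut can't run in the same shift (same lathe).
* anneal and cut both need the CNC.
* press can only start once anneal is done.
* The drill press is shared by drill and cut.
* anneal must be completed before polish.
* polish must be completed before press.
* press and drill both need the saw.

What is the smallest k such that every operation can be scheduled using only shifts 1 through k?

The precedence chain requires at least 3 distinct shifts.
3 works (last occupied shift: shift 3): for example press in shift 3; polish in shift 2; turn in shift 1; anneal in shift 1; cut in shift 2; drill in shift 1; deburr in shift 1.

3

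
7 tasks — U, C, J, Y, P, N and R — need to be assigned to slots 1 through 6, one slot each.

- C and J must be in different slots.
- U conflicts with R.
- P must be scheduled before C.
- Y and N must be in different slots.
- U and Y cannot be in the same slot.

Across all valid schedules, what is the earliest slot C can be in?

Precedence pushes C to at least 2.
C at 2 is achievable: N in 1, U in 1, C in 2, J in 1, Y in 2, R in 2, P in 1.

2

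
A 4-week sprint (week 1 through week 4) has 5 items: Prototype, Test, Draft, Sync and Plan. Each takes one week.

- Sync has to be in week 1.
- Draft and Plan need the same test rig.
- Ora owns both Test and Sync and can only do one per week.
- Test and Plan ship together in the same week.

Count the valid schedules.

Splitting on Prototype: it can be week 1 (9), week 2 (9), week 3 (9), week 4 (9). Listing each branch's schedules as (Test, Draft, Sync, Plan) by week number:
Prototype=week 1: (2,1,1,2) (2,3,1,2) (2,4,1,2) (3,1,1,3) (3,2,1,3) (3,4,1,3) (4,1,1,4) (4,2,1,4) (4,3,1,4) — 9.
Prototype=week 2: (2,1,1,2) (2,3,1,2) (2,4,1,2) (3,1,1,3) (3,2,1,3) (3,4,1,3) (4,1,1,4) (4,2,1,4) (4,3,1,4) — 9.
Prototype=week 3: (2,1,1,2) (2,3,1,2) (2,4,1,2) (3,1,1,3) (3,2,1,3) (3,4,1,3) (4,1,1,4) (4,2,1,4) (4,3,1,4) — 9.
Prototype=week 4: (2,1,1,2) (2,3,1,2) (2,4,1,2) (3,1,1,3) (3,2,1,3) (3,4,1,3) (4,1,1,4) (4,2,1,4) (4,3,1,4) — 9.
Summing: 9 + 9 + 9 + 9 = 36.

36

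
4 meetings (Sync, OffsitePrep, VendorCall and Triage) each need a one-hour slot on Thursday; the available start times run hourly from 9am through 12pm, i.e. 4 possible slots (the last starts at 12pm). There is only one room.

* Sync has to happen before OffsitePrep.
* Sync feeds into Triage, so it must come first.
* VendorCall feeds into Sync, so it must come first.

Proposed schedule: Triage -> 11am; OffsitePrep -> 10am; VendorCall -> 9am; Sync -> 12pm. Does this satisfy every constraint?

No. Sync has to happen before OffsitePrep is not satisfied.

VendorCall feeds into Sync, so it must come first — holds.
Sync has to happen before OffsitePrep — violated.
Sync feeds into Triage, so it must come first — violated.
There is only one room — holds.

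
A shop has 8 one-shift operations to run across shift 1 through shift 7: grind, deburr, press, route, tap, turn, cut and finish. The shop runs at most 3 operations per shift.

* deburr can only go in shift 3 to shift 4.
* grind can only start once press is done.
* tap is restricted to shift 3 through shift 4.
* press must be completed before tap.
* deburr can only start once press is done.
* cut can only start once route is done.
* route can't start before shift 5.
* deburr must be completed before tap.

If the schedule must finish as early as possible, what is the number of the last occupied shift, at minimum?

6

The precedence chain requires at least 3 distinct shifts.
With at most 3 per shift and 8 operations, at least 3 shifts are needed.
Propagating the time windows through the other constraints, cut can't land before shift 6, so the schedule must run through at least shift 6.
6 works (last occupied shift: shift 6): for example cut=shift 6, grind=shift 2, deburr=shift 3, finish=shift 1, turn=shift 1, route=shift 5, tap=shift 4, press=shift 1.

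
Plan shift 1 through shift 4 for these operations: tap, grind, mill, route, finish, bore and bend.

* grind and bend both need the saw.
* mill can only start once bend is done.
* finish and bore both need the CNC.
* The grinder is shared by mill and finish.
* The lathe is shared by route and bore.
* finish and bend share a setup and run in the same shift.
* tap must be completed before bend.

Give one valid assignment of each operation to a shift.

mill -> shift 3; grind -> shift 1; bend -> shift 2; finish -> shift 2; bore -> shift 3; tap -> shift 1; route -> shift 1

Checking: tap(shift 1) before bend(shift 2); bend(shift 2) before mill(shift 3); route(shift 1) != bore(shift 3); mill(shift 3) != finish(shift 2); grind(shift 1) != bend(shift 2); finish(shift 2) != bore(shift 3); finish = bend = shift 2.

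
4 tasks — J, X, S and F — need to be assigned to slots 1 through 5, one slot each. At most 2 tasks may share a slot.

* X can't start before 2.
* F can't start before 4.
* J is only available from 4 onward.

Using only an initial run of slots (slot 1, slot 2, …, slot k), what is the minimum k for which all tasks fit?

With at most 2 per slot and 4 tasks, at least 2 slots are needed.
J can't be placed before 4, so the schedule must run through at least slot 4.
4 works (last occupied slot: 4): for example J in 4, X in 2, F in 4, S in 1.

4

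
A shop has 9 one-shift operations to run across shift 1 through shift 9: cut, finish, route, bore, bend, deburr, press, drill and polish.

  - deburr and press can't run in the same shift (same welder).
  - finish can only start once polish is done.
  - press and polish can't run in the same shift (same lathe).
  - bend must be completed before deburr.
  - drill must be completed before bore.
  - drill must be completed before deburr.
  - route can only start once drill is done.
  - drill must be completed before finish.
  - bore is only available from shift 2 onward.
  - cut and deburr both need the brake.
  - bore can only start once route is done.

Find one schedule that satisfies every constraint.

route=shift 2; cut=shift 1; finish=shift 2; bore=shift 3; drill=shift 1; polish=shift 1; press=shift 3; bend=shift 1; deburr=shift 2

Checking: bend(shift 1) before deburr(shift 2); drill(shift 1) before deburr(shift 2); drill(shift 1) before finish(shift 2); drill(shift 1) before bore(shift 3); polish(shift 1) before finish(shift 2); route(shift 2) before bore(shift 3); drill(shift 1) before route(shift 2); deburr(shift 2) != press(shift 3); cut(shift 1) != deburr(shift 2); press(shift 3) != polish(shift 1); bore=shift 3 in [shift 2,shift 9].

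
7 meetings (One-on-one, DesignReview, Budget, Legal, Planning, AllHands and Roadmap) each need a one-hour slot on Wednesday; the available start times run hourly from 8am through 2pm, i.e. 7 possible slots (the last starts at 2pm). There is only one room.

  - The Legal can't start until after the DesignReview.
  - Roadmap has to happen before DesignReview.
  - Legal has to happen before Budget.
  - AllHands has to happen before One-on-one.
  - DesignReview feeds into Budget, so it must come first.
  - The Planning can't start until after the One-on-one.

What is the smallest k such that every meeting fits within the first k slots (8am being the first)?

7

The precedence chain requires at least 4 distinct slots.
With at most 1 per slot and 7 meetings, at least 7 slots are needed.
7 works (last occupied slot: 2pm): for example Planning in 2pm; Roadmap in 8am; DesignReview in 9am; Budget in 1pm; AllHands in 10am; Legal in 12pm; One-on-one in 11am.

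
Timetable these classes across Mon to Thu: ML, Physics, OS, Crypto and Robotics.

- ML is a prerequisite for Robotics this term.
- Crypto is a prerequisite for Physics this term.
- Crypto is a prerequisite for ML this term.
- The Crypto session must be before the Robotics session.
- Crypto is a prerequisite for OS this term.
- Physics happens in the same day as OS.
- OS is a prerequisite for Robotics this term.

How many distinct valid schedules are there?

Splitting on ML: it can be Tue (3), Wed (3). Listing each branch's schedules as (Physics, OS, Crypto, Robotics):
ML=Tue: (Tue,Tue,Mon,Wed) (Tue,Tue,Mon,Thu) (Wed,Wed,Mon,Thu) — 3.
ML=Wed: (Tue,Tue,Mon,Thu) (Wed,Wed,Mon,Thu) (Wed,Wed,Tue,Thu) — 3.
Summing: 3 + 3 = 6.

6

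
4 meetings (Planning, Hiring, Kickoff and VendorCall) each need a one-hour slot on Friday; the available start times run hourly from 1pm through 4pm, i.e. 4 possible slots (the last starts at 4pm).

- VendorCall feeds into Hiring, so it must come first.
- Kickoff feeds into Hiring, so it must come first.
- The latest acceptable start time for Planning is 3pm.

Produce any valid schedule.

VendorCall in 1pm, Kickoff in 1pm, Hiring in 2pm, Planning in 1pm

Checking: Kickoff(1pm) before Hiring(2pm); VendorCall(1pm) before Hiring(2pm); Planning=1pm in [1pm,3pm].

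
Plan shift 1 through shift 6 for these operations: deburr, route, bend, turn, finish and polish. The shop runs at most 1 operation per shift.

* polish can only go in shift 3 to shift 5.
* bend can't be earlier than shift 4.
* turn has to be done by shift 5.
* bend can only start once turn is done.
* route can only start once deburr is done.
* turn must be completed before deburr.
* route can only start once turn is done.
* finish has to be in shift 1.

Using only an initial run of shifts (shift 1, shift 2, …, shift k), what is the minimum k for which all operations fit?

The precedence chain requires at least 3 distinct shifts.
With at most 1 per shift and 6 operations, at least 6 shifts are needed.
bend can't be placed before shift 4, so the schedule must run through at least shift 4.
6 works (last occupied shift: shift 6): for example finish=shift 1; polish=shift 3; route=shift 6; turn=shift 2; deburr=shift 5; bend=shift 4.

6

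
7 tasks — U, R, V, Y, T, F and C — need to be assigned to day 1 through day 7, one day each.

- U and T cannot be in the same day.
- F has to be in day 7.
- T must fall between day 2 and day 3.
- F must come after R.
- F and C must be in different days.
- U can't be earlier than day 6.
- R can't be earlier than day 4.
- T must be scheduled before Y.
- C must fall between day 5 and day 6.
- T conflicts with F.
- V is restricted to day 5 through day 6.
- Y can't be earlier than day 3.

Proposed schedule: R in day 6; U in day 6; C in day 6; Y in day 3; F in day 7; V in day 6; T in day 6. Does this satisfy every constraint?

R can't be earlier than day 4 — holds.
F must come after R — holds.
F and C must be in different days — holds.
T conflicts with F — holds.
F has to be in day 7 — holds.
V is restricted to day 5 through day 6 — holds.
T must be scheduled before Y — violated.
C must fall between day 5 and day 6 — holds.
Y can't be earlier than day 3 — holds.
U can't be earlier than day 6 — holds.
T must fall between day 2 and day 3 — violated.
U and T cannot be in the same day — violated.

Invalid. T must be scheduled before Y.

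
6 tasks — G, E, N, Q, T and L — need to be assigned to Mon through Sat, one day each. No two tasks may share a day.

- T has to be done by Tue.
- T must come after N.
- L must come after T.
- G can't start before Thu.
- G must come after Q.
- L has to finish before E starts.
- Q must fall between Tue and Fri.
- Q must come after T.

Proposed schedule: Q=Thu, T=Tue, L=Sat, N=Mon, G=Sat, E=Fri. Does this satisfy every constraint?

Q must fall between Tue and Fri — holds.
G can't start before Thu — holds.
G must come after Q — holds.
T has to be done by Tue — holds.
L has to finish before E starts — violated.
No two tasks may share a day — violated.
T must come after N — holds.
L must come after T — holds.
Q must come after T — holds.

No — it violates: No two tasks may share a day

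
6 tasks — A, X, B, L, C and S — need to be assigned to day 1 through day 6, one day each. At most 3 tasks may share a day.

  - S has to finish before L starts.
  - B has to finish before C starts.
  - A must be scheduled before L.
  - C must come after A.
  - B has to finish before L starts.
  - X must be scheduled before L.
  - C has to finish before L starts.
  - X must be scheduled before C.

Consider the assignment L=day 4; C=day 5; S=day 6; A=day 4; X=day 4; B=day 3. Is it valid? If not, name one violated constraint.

No. S has to finish before L starts is not satisfied.

B has to finish before L starts — holds.
B has to finish before C starts — holds.
C has to finish before L starts — violated.
X must be scheduled before C — holds.
At most 3 tasks may share a day — holds.
S has to finish before L starts — violated.
A must be scheduled before L — violated.
X must be scheduled before L — violated.
C must come after A — holds.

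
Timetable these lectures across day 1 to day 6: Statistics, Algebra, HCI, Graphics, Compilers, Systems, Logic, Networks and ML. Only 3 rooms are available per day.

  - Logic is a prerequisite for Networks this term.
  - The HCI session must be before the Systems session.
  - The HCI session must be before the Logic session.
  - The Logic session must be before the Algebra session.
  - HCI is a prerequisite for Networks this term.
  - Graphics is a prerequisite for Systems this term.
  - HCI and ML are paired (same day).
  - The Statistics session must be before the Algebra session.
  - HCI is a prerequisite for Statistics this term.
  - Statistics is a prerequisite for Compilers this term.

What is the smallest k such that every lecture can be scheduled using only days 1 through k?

3 days

The precedence chain requires at least 3 distinct days.
With at most 3 per day and 9 lectures, at least 3 days are needed.
3 works (last occupied day: day 3): for example ML=day 1; Graphics=day 1; Algebra=day 3; HCI=day 1; Systems=day 2; Statistics=day 2; Logic=day 2; Networks=day 3; Compilers=day 3.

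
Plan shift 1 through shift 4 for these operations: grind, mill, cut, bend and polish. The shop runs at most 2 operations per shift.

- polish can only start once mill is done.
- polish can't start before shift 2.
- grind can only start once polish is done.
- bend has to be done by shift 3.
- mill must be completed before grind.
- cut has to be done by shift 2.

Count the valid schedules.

Splitting on grind: it can be shift 3 (4), shift 4 (14). Listing each branch's schedules as (mill, cut, bend, polish) by shift number:
grind=shift 3: (1,1,2,2) (1,1,3,2) (1,2,1,2) (1,2,3,2) — 4.
grind=shift 4: (1,1,2,2) (1,1,2,3) (1,1,3,2) (1,1,3,3) (1,2,1,2) (1,2,1,3) (1,2,2,3) (1,2,3,2) (1,2,3,3) (2,1,1,3) (2,1,2,3) (2,1,3,3) (2,2,1,3) (2,2,3,3) — 14.
Summing: 4 + 14 = 18.

18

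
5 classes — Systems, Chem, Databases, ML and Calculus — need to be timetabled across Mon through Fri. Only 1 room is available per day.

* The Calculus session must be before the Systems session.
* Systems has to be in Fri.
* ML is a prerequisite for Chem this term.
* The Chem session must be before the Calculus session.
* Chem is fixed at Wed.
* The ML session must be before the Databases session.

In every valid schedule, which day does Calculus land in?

Chem is fixed at Wed and must come before Calculus, so Calculus is at least Thu.
Systems is fixed at Fri and must come after Calculus, so Calculus is at most Thu.
So Calculus must be Thu.

Thu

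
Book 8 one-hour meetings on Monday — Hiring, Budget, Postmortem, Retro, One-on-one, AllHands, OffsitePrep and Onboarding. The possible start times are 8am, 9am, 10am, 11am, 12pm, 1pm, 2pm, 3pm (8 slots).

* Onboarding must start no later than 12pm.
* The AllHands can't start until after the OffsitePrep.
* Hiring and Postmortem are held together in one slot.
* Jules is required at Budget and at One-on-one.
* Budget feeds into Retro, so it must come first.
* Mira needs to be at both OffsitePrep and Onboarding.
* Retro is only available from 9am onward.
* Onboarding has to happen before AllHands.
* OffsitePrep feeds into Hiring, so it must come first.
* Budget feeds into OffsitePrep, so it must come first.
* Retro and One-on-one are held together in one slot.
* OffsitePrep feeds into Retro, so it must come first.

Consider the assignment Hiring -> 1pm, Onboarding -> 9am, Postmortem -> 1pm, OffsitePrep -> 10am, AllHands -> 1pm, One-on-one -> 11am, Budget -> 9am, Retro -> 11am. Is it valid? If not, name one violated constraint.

Retro is only available from 9am onward — holds.
Retro and One-on-one are held together in one slot — holds.
Jules is required at Budget and at One-on-one — holds.
The AllHands can't start until after the OffsitePrep — holds.
OffsitePrep feeds into Hiring, so it must come first — holds.
Budget feeds into OffsitePrep, so it must come first — holds.
Onboarding must start no later than 12pm — holds.
Mira needs to be at both OffsitePrep and Onboarding — holds.
Hiring and Postmortem are held together in one slot — holds.
OffsitePrep feeds into Retro, so it must come first — holds.
Budget feeds into Retro, so it must come first — holds.
Onboarding has to happen before AllHands — holds.

Yes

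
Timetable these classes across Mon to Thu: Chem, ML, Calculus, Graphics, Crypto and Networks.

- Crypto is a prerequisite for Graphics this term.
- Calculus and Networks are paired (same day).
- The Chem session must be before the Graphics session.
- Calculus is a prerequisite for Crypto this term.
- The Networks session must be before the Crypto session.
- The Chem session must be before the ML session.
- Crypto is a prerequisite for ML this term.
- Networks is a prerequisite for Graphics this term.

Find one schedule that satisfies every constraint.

ML -> Wed, Calculus -> Mon, Chem -> Mon, Graphics -> Wed, Crypto -> Tue, Networks -> Mon

Checking: Chem(Mon) before ML(Wed); Networks(Mon) before Crypto(Tue); Calculus(Mon) before Crypto(Tue); Networks(Mon) before Graphics(Wed); Chem(Mon) before Graphics(Wed); Crypto(Tue) before Graphics(Wed); Crypto(Tue) before ML(Wed); Calculus = Networks = Mon.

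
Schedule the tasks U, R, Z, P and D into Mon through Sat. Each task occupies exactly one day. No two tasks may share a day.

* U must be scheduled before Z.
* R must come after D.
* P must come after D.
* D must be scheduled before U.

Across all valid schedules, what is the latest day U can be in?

Precedence pushes U to at least Tue; downstream work caps U at Fri.
U at Fri is achievable: Z=Sat; P=Wed; D=Mon; U=Fri; R=Tue.

Fri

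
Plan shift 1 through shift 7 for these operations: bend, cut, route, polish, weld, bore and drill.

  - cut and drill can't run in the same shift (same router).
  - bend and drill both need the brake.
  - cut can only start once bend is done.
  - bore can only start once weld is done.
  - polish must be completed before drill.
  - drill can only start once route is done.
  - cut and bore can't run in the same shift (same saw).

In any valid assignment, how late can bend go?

shift 6

Downstream work caps bend at shift 6.
bend at shift 6 is achievable: bend in shift 6, bore in shift 2, weld in shift 1, polish in shift 1, route in shift 1, cut in shift 7, drill in shift 2.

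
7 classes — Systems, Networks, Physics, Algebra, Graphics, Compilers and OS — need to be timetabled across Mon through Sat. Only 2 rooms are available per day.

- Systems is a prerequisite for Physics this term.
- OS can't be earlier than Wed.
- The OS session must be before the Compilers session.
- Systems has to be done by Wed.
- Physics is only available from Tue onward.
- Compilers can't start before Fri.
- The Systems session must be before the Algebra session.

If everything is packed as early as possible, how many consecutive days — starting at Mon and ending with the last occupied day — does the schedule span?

5

The precedence chain requires at least 2 distinct days.
With at most 2 per day and 7 classes, at least 4 days are needed.
Compilers can't be placed before Fri — that is day 5 counting from Mon — so the schedule must run through at least 5 days.
5 works (last occupied day: Fri): for example Graphics=Wed, OS=Wed, Systems=Mon, Networks=Mon, Compilers=Fri, Algebra=Tue, Physics=Tue.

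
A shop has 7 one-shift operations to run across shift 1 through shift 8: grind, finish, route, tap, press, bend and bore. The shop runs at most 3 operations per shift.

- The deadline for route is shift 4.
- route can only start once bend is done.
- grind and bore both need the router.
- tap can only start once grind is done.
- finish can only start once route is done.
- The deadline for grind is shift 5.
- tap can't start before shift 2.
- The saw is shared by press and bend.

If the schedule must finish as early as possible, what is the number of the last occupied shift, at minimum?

shift 3

The precedence chain requires at least 3 distinct shifts.
With at most 3 per shift and 7 operations, at least 3 shifts are needed.
3 works (last occupied shift: shift 3): for example finish in shift 3, press in shift 2, tap in shift 2, grind in shift 1, bore in shift 3, route in shift 2, bend in shift 1.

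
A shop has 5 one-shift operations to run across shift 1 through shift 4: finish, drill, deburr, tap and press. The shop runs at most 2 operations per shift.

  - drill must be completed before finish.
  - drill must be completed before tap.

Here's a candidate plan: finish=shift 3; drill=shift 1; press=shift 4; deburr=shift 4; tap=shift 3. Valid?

Yes, all constraints hold

The shop runs at most 2 operations per shift — holds.
drill must be completed before tap — holds.
drill must be completed before finish — holds.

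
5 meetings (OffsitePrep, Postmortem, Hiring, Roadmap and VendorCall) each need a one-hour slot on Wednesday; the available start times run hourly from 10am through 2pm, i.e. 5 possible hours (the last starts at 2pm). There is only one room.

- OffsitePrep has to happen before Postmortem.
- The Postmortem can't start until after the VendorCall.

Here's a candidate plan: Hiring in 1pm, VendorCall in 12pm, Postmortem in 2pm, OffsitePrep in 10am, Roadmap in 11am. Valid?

The Postmortem can't start until after the VendorCall — holds.
OffsitePrep has to happen before Postmortem — holds.
There is only one room — holds.

Yes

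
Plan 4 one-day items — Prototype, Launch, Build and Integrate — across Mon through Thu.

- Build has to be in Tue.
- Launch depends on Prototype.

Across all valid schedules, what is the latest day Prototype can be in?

Wed

Downstream work caps Prototype at Wed.
Prototype at Wed is achievable: Prototype in Wed; Build in Tue; Launch in Thu; Integrate in Mon.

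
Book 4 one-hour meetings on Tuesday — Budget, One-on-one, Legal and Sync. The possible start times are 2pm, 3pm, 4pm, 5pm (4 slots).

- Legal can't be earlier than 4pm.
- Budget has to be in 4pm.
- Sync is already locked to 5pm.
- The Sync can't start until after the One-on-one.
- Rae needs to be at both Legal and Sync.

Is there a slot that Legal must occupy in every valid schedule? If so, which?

4pm

Legal's window is 4pm–5pm.
Sync is fixed at 5pm, and Legal can't share a slot with Sync.
So Legal must be 4pm.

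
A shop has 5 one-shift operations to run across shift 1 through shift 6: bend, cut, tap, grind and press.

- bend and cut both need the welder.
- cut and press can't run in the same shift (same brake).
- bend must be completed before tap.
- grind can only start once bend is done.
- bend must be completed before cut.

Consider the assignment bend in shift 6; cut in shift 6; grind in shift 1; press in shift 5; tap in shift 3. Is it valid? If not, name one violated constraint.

bend must be completed before tap — violated.
cut and press can't run in the same shift (same brake) — holds.
bend must be completed before cut — violated.
grind can only start once bend is done — violated.
bend and cut both need the welder — violated.

Invalid. grind can only start once bend is done.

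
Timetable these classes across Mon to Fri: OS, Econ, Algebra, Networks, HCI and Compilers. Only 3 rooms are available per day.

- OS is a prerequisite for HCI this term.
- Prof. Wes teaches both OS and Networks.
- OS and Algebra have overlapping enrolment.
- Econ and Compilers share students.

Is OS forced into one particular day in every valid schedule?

OS can be Mon (e.g. Compilers -> Wed, OS -> Mon, Econ -> Mon, HCI -> Tue, Networks -> Tue, Algebra -> Tue) or Tue (e.g. Algebra in Mon; Networks in Mon; Econ in Mon; Compilers in Tue; HCI in Wed; OS in Tue).

No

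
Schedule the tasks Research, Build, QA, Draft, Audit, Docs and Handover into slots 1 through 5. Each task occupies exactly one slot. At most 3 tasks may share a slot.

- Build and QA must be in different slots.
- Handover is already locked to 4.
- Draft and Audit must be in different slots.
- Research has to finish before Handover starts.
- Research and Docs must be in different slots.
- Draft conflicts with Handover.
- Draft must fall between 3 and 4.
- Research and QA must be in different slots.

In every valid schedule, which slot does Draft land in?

Draft's window is 3–4.
Handover is fixed at 4, and Draft can't share a slot with Handover.
So Draft must be 3.

3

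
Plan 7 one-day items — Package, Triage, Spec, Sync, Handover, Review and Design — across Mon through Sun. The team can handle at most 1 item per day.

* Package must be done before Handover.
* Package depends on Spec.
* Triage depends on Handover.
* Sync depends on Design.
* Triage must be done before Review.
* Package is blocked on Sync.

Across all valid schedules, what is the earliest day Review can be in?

Sun

Precedence pushes Review to at least Sat.
Review at Sun is achievable: Triage in Sat, Sync in Tue, Spec in Wed, Design in Mon, Handover in Fri, Package in Thu, Review in Sun.
Nothing earlier works — the capacity limit rule out every day before Sun.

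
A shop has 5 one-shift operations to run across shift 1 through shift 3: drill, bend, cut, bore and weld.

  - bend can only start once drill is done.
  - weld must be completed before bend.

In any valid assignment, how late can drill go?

Downstream work caps drill at shift 2.
drill at shift 2 is achievable: bore in shift 1, bend in shift 3, drill in shift 2, cut in shift 1, weld in shift 1.

shift 2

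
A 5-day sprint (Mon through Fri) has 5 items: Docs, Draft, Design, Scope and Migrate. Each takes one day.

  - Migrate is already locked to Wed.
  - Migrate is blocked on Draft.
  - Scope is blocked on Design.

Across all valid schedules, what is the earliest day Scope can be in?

Tue

Precedence pushes Scope to at least Tue.
Scope at Tue is achievable: Draft=Mon, Scope=Tue, Migrate=Wed, Design=Mon, Docs=Mon.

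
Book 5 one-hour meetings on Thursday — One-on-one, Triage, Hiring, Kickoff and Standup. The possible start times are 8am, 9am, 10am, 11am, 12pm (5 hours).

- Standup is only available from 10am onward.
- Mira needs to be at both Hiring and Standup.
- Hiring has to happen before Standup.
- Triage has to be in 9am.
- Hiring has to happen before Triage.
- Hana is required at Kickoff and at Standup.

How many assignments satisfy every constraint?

Splitting on One-on-one: it can be 8am (12), 9am (12), 10am (12), 11am (12), 12pm (12). Listing each branch's schedules as (Triage, Hiring, Kickoff, Standup):
One-on-one=8am: (9am,8am,8am,10am) (9am,8am,8am,11am) (9am,8am,8am,12pm) (9am,8am,9am,10am) (9am,8am,9am,11am) (9am,8am,9am,12pm) (9am,8am,10am,11am) (9am,8am,10am,12pm) (9am,8am,11am,10am) (9am,8am,11am,12pm) (9am,8am,12pm,10am) (9am,8am,12pm,11am) — 12.
One-on-one=9am: (9am,8am,8am,10am) (9am,8am,8am,11am) (9am,8am,8am,12pm) (9am,8am,9am,10am) (9am,8am,9am,11am) (9am,8am,9am,12pm) (9am,8am,10am,11am) (9am,8am,10am,12pm) (9am,8am,11am,10am) (9am,8am,11am,12pm) (9am,8am,12pm,10am) (9am,8am,12pm,11am) — 12.
One-on-one=10am: (9am,8am,8am,10am) (9am,8am,8am,11am) (9am,8am,8am,12pm) (9am,8am,9am,10am) (9am,8am,9am,11am) (9am,8am,9am,12pm) (9am,8am,10am,11am) (9am,8am,10am,12pm) (9am,8am,11am,10am) (9am,8am,11am,12pm) (9am,8am,12pm,10am) (9am,8am,12pm,11am) — 12.
One-on-one=11am: (9am,8am,8am,10am) (9am,8am,8am,11am) (9am,8am,8am,12pm) (9am,8am,9am,10am) (9am,8am,9am,11am) (9am,8am,9am,12pm) (9am,8am,10am,11am) (9am,8am,10am,12pm) (9am,8am,11am,10am) (9am,8am,11am,12pm) (9am,8am,12pm,10am) (9am,8am,12pm,11am) — 12.
One-on-one=12pm: (9am,8am,8am,10am) (9am,8am,8am,11am) (9am,8am,8am,12pm) (9am,8am,9am,10am) (9am,8am,9am,11am) (9am,8am,9am,12pm) (9am,8am,10am,11am) (9am,8am,10am,12pm) (9am,8am,11am,10am) (9am,8am,11am,12pm) (9am,8am,12pm,10am) (9am,8am,12pm,11am) — 12.
Summing: 12 + 12 + 12 + 12 + 12 = 60.

60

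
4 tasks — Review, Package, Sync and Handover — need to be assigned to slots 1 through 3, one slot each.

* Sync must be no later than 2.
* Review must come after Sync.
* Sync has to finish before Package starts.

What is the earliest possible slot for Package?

2

Precedence pushes Package to at least 2.
Package at 2 is achievable: Handover=1; Review=2; Package=2; Sync=1.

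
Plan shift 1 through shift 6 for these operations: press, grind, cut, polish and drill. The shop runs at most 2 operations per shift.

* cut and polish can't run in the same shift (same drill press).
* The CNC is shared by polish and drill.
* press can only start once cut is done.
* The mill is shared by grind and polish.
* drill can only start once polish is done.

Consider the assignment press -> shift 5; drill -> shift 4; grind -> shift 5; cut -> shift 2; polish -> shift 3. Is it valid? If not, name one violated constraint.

The CNC is shared by polish and drill — holds.
The shop runs at most 2 operations per shift — holds.
drill can only start once polish is done — holds.
The mill is shared by grind and polish — holds.
press can only start once cut is done — holds.
cut and polish can't run in the same shift (same drill press) — holds.

Yes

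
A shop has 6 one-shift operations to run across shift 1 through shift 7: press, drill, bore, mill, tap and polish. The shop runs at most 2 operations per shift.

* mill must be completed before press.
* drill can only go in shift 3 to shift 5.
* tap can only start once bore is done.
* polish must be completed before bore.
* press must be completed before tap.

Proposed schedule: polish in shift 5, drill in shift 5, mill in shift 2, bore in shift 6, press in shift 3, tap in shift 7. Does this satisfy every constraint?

press must be completed before tap — holds.
tap can only start once bore is done — holds.
The shop runs at most 2 operations per shift — holds.
mill must be completed before press — holds.
drill can only go in shift 3 to shift 5 — holds.
polish must be completed before bore — holds.

Valid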